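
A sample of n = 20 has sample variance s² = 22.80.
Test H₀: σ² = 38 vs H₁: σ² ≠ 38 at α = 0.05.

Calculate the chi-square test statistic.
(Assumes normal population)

df = n - 1 = 19
χ² = (n-1)s²/σ₀² = 19×22.80/38 = 11.4000
Critical values: χ²_{0.975,19} = 8.907, χ²_{0.025,19} = 32.852
Rejection region: χ² < 8.907 or χ² > 32.852
Decision: fail to reject H₀

Answer: χ² = 11.4000, fail to reject H₀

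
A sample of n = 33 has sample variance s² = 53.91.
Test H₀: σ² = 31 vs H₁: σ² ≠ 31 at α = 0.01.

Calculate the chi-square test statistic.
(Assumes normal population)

Answer: χ² = 55.6490, fail to reject H₀

Derivation:
df = n - 1 = 32
χ² = (n-1)s²/σ₀² = 32×53.91/31 = 55.6490
Critical values: χ²_{0.995,32} = 15.134, χ²_{0.005,32} = 56.328
Rejection region: χ² < 15.134 or χ² > 56.328
Decision: fail to reject H₀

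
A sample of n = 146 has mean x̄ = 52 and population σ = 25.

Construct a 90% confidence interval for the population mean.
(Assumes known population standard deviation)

Answer: (48.5965, 55.4035)

Derivation:
Confidence level: 90%, α = 0.1
z_0.05 = 1.645
SE = σ/√n = 25/√146 = 2.0690
Margin of error = 1.645 × 2.0690 = 3.4035
CI: x̄ ± margin = 52 ± 3.4035
CI: (48.5965, 55.4035)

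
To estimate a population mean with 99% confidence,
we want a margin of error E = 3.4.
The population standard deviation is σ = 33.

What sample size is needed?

z_0.005 = 2.576
n = (z×σ/E)² = (2.576×33/3.4)²
n = 625.1177
Round up: n = 626

Answer: n = 626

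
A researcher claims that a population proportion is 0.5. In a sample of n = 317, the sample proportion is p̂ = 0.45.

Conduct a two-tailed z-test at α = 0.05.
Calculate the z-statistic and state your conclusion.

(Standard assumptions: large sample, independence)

Answer: z = -1.7804, fail to reject H₀

Derivation:
H₀: p = 0.5, H₁: p ≠ 0.5
Standard error: SE = √(p₀(1-p₀)/n) = √(0.5×0.5/317) = 0.028083
z-statistic: z = (p̂ - p₀)/SE = (0.45 - 0.5)/0.028083 = -1.7804
Critical value: z_0.025 = ±1.960
p-value = 0.0750
Decision: fail to reject H₀ at α = 0.05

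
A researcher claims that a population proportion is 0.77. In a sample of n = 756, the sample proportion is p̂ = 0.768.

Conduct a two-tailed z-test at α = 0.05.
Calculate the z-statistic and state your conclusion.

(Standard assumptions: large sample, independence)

Answer: z = -0.1307, fail to reject H₀

Derivation:
H₀: p = 0.77, H₁: p ≠ 0.77
Standard error: SE = √(p₀(1-p₀)/n) = √(0.77×0.23/756) = 0.015306
z-statistic: z = (p̂ - p₀)/SE = (0.768 - 0.77)/0.015306 = -0.1307
Critical value: z_0.025 = ±1.960
p-value = 0.8960
Decision: fail to reject H₀ at α = 0.05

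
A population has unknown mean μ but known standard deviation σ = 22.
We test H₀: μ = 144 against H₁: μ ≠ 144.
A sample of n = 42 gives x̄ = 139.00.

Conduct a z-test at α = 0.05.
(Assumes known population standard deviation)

Answer: z = -1.4729, fail to reject H₀

Derivation:
Standard error: SE = σ/√n = 22/√42 = 3.3947
z-statistic: z = (x̄ - μ₀)/SE = (139.00 - 144)/3.3947 = -1.4729
Critical value: ±1.960
p-value = 0.1408
Decision: fail to reject H₀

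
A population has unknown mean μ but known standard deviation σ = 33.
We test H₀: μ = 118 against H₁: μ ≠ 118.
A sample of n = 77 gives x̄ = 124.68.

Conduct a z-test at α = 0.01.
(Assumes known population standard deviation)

Standard error: SE = σ/√n = 33/√77 = 3.7607
z-statistic: z = (x̄ - μ₀)/SE = (124.68 - 118)/3.7607 = 1.7763
Critical value: ±2.576
p-value = 0.0757
Decision: fail to reject H₀

Answer: z = 1.7763, fail to reject H₀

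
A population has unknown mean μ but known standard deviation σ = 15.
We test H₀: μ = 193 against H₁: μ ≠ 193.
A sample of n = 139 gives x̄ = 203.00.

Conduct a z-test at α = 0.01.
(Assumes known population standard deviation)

Standard error: SE = σ/√n = 15/√139 = 1.2723
z-statistic: z = (x̄ - μ₀)/SE = (203.00 - 193)/1.2723 = 7.8598
Critical value: ±2.576
p-value < 0.0001
Decision: reject H₀

Answer: z = 7.8598, reject H₀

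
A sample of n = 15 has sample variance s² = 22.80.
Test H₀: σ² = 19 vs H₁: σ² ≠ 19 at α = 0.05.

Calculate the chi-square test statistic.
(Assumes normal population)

df = n - 1 = 14
χ² = (n-1)s²/σ₀² = 14×22.80/19 = 16.8000
Critical values: χ²_{0.975,14} = 5.629, χ²_{0.025,14} = 26.119
Rejection region: χ² < 5.629 or χ² > 26.119
Decision: fail to reject H₀

Answer: χ² = 16.8000, fail to reject H₀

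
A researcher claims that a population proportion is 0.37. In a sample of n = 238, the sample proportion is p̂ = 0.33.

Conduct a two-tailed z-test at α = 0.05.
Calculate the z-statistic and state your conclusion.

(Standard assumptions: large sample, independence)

H₀: p = 0.37, H₁: p ≠ 0.37
Standard error: SE = √(p₀(1-p₀)/n) = √(0.37×0.63/238) = 0.031296
z-statistic: z = (p̂ - p₀)/SE = (0.33 - 0.37)/0.031296 = -1.2781
Critical value: z_0.025 = ±1.960
p-value = 0.2012
Decision: fail to reject H₀ at α = 0.05

Answer: z = -1.2781, fail to reject H₀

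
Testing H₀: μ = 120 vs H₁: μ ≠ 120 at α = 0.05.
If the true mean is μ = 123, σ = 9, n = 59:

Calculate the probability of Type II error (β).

Answer: β ≈ 0.2741

Derivation:
SE = σ/√n = 9/√59 = 1.1717
Critical values: μ₀ ± z_0.025×SE = 120 ± 1.960×1.1717
Acceptance region: (117.7035, 122.2965)
Under H₁ (μ = 123): z_high = (122.2965 - 123)/1.1717 = -0.6004, z_low = (117.7035 - 123)/1.1717 = -4.5204
β = P(not reject | H₁) = Φ(-0.6004) - Φ(-4.5204) ≈ 0.2741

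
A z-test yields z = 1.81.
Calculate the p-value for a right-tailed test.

For z = 1.81:
p = P(Z > 1.81) = 1 - Φ(1.81) = 0.0351

Answer: p-value ≈ 0.0351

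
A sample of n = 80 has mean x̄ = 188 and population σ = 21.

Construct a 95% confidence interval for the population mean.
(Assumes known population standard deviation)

Answer: (183.3981, 192.6019)

Derivation:
Confidence level: 95%, α = 0.05
z_0.025 = 1.960
SE = σ/√n = 21/√80 = 2.3479
Margin of error = 1.960 × 2.3479 = 4.6019
CI: x̄ ± margin = 188 ± 4.6019
CI: (183.3981, 192.6019)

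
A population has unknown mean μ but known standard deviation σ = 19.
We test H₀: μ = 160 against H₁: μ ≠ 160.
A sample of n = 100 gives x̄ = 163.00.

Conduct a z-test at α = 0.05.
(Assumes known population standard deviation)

Answer: z = 1.5789, fail to reject H₀

Derivation:
Standard error: SE = σ/√n = 19/√100 = 1.9000
z-statistic: z = (x̄ - μ₀)/SE = (163.00 - 160)/1.9000 = 1.5789
Critical value: ±1.960
p-value = 0.1144
Decision: fail to reject H₀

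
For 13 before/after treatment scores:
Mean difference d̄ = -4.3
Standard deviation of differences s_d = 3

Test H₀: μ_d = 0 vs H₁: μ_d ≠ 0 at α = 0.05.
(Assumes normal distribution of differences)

Answer: t = -5.1676, reject H₀

Derivation:
df = n - 1 = 12
SE = s_d/√n = 3/√13 = 0.8321
t = d̄/SE = -4.3/0.8321 = -5.1676
Critical value: t_{0.025,12} = ±2.179
p-value ≈ 0.0002
Decision: reject H₀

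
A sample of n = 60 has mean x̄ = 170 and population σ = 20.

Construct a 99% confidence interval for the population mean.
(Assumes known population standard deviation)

Answer: (163.3488, 176.6512)

Derivation:
Confidence level: 99%, α = 0.01
z_0.005 = 2.576
SE = σ/√n = 20/√60 = 2.5820
Margin of error = 2.576 × 2.5820 = 6.6512
CI: x̄ ± margin = 170 ± 6.6512
CI: (163.3488, 176.6512)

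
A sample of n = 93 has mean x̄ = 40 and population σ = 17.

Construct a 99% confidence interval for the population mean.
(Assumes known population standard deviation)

Confidence level: 99%, α = 0.01
z_0.005 = 2.576
SE = σ/√n = 17/√93 = 1.7628
Margin of error = 2.576 × 1.7628 = 4.5410
CI: x̄ ± margin = 40 ± 4.5410
CI: (35.4590, 44.5410)

Answer: (35.4590, 44.5410)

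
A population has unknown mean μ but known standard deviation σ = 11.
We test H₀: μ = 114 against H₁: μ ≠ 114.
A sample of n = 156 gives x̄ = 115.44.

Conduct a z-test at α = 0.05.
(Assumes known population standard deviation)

Answer: z = 1.6351, fail to reject H₀

Derivation:
Standard error: SE = σ/√n = 11/√156 = 0.8807
z-statistic: z = (x̄ - μ₀)/SE = (115.44 - 114)/0.8807 = 1.6351
Critical value: ±1.960
p-value = 0.1020
Decision: fail to reject H₀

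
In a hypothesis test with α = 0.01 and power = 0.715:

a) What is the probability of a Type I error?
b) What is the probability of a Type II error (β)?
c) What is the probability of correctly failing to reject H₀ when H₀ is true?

Answer: a) 0.01, b) 0.285, c) 0.99

Derivation:
a) Type I error probability = α = 0.01
b) Power = P(reject H₀ | H₁ true) = 1 - β = 0.715, so Type II error probability = β = 1 - Power = 0.285
c) P(fail to reject H₀ | H₀ true) = 1 - α = 0.99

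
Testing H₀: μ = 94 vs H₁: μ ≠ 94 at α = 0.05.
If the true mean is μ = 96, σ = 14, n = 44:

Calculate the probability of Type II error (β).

Answer: β ≈ 0.8425

Derivation:
SE = σ/√n = 14/√44 = 2.1106
Critical values: μ₀ ± z_0.025×SE = 94 ± 1.960×2.1106
Acceptance region: (89.8632, 98.1368)
Under H₁ (μ = 96): z_high = (98.1368 - 96)/2.1106 = 1.0124, z_low = (89.8632 - 96)/2.1106 = -2.9076
β = P(not reject | H₁) = Φ(1.0124) - Φ(-2.9076) ≈ 0.8425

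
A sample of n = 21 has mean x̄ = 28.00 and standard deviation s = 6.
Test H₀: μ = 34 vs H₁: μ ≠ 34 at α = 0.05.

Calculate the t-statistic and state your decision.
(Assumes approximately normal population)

df = n - 1 = 20
SE = s/√n = 6/√21 = 1.3093
t = (x̄ - μ₀)/SE = (28.00 - 34)/1.3093 = -4.5826
Critical value: t_{0.025,20} = ±2.086
p-value ≈ 0.0002
Decision: reject H₀

Answer: t = -4.5826, reject H₀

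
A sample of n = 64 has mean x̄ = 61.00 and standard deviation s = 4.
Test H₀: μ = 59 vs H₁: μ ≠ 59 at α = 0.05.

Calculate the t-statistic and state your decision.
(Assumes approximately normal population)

Answer: t = 4.0000, reject H₀

Derivation:
df = n - 1 = 63
SE = s/√n = 4/√64 = 0.5000
t = (x̄ - μ₀)/SE = (61.00 - 59)/0.5000 = 4.0000
Critical value: t_{0.025,63} = ±1.998
p-value ≈ 0.0002
Decision: reject H₀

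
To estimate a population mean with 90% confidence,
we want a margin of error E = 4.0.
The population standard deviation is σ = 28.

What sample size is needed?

Answer: n = 133

Derivation:
z_0.05 = 1.645
n = (z×σ/E)² = (1.645×28/4.0)²
n = 132.5952
Round up: n = 133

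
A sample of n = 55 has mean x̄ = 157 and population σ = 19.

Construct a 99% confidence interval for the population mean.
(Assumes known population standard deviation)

Answer: (150.4003, 163.5997)

Derivation:
Confidence level: 99%, α = 0.01
z_0.005 = 2.576
SE = σ/√n = 19/√55 = 2.5620
Margin of error = 2.576 × 2.5620 = 6.5997
CI: x̄ ± margin = 157 ± 6.5997
CI: (150.4003, 163.5997)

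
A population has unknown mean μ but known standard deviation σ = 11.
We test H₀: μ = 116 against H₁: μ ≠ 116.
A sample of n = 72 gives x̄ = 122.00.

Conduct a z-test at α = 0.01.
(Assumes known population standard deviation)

Answer: z = 4.6282, reject H₀

Derivation:
Standard error: SE = σ/√n = 11/√72 = 1.2964
z-statistic: z = (x̄ - μ₀)/SE = (122.00 - 116)/1.2964 = 4.6282
Critical value: ±2.576
p-value < 0.0001
Decision: reject H₀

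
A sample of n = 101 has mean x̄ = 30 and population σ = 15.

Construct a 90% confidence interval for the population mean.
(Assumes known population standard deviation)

Answer: (27.5447, 32.4553)

Derivation:
Confidence level: 90%, α = 0.1
z_0.05 = 1.645
SE = σ/√n = 15/√101 = 1.4926
Margin of error = 1.645 × 1.4926 = 2.4553
CI: x̄ ± margin = 30 ± 2.4553
CI: (27.5447, 32.4553)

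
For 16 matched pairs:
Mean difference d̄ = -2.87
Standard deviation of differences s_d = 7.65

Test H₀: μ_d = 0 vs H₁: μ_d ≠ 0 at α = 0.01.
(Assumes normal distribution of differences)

df = n - 1 = 15
SE = s_d/√n = 7.65/√16 = 1.9125
t = d̄/SE = -2.87/1.9125 = -1.5007
Critical value: t_{0.005,15} = ±2.947
p-value ≈ 0.1542
Decision: fail to reject H₀

Answer: t = -1.5007, fail to reject H₀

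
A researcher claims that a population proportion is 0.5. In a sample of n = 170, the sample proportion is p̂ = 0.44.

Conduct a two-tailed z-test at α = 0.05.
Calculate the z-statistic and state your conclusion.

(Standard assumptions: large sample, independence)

H₀: p = 0.5, H₁: p ≠ 0.5
Standard error: SE = √(p₀(1-p₀)/n) = √(0.5×0.5/170) = 0.038348
z-statistic: z = (p̂ - p₀)/SE = (0.44 - 0.5)/0.038348 = -1.5646
Critical value: z_0.025 = ±1.960
p-value = 0.1177
Decision: fail to reject H₀ at α = 0.05

Answer: z = -1.5646, fail to reject H₀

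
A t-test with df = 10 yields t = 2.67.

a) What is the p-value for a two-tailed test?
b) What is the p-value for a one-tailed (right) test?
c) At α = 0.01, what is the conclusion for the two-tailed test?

Using t-distribution with df = 10:
a) Two-tailed: p = 2×P(T > 2.67) = 0.0235
b) One-tailed: p = P(T > 2.67) = 0.0117
c) 0.0235 ≥ 0.01, fail to reject H₀

Answer: a) 0.0235, b) 0.0117, c) fail to reject H₀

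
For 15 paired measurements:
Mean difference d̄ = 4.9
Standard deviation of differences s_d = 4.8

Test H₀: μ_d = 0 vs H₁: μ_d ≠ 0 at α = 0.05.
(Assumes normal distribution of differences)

df = n - 1 = 14
SE = s_d/√n = 4.8/√15 = 1.2394
t = d̄/SE = 4.9/1.2394 = 3.9535
Critical value: t_{0.025,14} = ±2.145
p-value ≈ 0.0014
Decision: reject H₀

Answer: t = 3.9535, reject H₀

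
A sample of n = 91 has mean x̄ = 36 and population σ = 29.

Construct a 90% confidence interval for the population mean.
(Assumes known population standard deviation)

Answer: (30.9992, 41.0008)

Derivation:
Confidence level: 90%, α = 0.1
z_0.05 = 1.645
SE = σ/√n = 29/√91 = 3.0400
Margin of error = 1.645 × 3.0400 = 5.0008
CI: x̄ ± margin = 36 ± 5.0008
CI: (30.9992, 41.0008)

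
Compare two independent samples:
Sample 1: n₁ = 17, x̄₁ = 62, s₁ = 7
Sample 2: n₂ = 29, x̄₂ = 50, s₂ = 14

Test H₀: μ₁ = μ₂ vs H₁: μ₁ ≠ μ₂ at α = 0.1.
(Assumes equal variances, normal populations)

Pooled variance: s²_p = [16×7² + 28×14²]/(44) = 142.5455
s_p = 11.9392
SE = s_p×√(1/n₁ + 1/n₂) = 11.9392×√(1/17 + 1/29) = 3.6470
t = (x̄₁ - x̄₂)/SE = (62 - 50)/3.6470 = 3.2904
df = 44, t-critical = ±1.680
Decision: reject H₀

Answer: t = 3.2904, reject H₀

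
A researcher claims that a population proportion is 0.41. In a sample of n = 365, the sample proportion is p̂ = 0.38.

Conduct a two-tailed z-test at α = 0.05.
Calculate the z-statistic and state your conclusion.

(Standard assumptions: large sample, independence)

H₀: p = 0.41, H₁: p ≠ 0.41
Standard error: SE = √(p₀(1-p₀)/n) = √(0.41×0.59/365) = 0.025744
z-statistic: z = (p̂ - p₀)/SE = (0.38 - 0.41)/0.025744 = -1.1653
Critical value: z_0.025 = ±1.960
p-value = 0.2439
Decision: fail to reject H₀ at α = 0.05

Answer: z = -1.1653, fail to reject H₀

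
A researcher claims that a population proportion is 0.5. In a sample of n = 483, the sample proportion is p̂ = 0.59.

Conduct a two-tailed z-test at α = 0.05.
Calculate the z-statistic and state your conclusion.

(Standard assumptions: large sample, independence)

H₀: p = 0.5, H₁: p ≠ 0.5
Standard error: SE = √(p₀(1-p₀)/n) = √(0.5×0.5/483) = 0.022751
z-statistic: z = (p̂ - p₀)/SE = (0.59 - 0.5)/0.022751 = 3.9559
Critical value: z_0.025 = ±1.960
p-value = 0.0001
Decision: reject H₀ at α = 0.05

Answer: z = 3.9559, reject H₀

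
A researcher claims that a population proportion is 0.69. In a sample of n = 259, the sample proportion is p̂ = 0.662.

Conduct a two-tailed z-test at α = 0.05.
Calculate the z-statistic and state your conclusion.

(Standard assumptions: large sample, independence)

H₀: p = 0.69, H₁: p ≠ 0.69
Standard error: SE = √(p₀(1-p₀)/n) = √(0.69×0.31/259) = 0.028738
z-statistic: z = (p̂ - p₀)/SE = (0.662 - 0.69)/0.028738 = -0.9743
Critical value: z_0.025 = ±1.960
p-value = 0.3299
Decision: fail to reject H₀ at α = 0.05

Answer: z = -0.9743, fail to reject H₀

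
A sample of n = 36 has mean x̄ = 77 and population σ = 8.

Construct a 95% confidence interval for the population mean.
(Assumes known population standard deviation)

Confidence level: 95%, α = 0.05
z_0.025 = 1.960
SE = σ/√n = 8/√36 = 1.3333
Margin of error = 1.960 × 1.3333 = 2.6133
CI: x̄ ± margin = 77 ± 2.6133
CI: (74.3867, 79.6133)

Answer: (74.3867, 79.6133)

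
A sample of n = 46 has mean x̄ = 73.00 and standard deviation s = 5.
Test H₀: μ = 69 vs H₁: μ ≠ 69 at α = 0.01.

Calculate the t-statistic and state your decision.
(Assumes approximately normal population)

Answer: t = 5.4259, reject H₀

Derivation:
df = n - 1 = 45
SE = s/√n = 5/√46 = 0.7372
t = (x̄ - μ₀)/SE = (73.00 - 69)/0.7372 = 5.4259
Critical value: t_{0.005,45} = ±2.690
p-value < 0.0001
Decision: reject H₀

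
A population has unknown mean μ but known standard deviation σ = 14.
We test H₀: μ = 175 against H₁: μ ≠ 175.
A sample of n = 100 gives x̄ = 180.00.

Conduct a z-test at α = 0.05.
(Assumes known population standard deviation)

Answer: z = 3.5714, reject H₀

Derivation:
Standard error: SE = σ/√n = 14/√100 = 1.4000
z-statistic: z = (x̄ - μ₀)/SE = (180.00 - 175)/1.4000 = 3.5714
Critical value: ±1.960
p-value = 0.0004
Decision: reject H₀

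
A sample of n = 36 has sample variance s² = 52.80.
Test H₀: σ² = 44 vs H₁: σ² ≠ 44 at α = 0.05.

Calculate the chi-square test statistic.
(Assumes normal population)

df = n - 1 = 35
χ² = (n-1)s²/σ₀² = 35×52.80/44 = 42.0000
Critical values: χ²_{0.975,35} = 20.569, χ²_{0.025,35} = 53.203
Rejection region: χ² < 20.569 or χ² > 53.203
Decision: fail to reject H₀

Answer: χ² = 42.0000, fail to reject H₀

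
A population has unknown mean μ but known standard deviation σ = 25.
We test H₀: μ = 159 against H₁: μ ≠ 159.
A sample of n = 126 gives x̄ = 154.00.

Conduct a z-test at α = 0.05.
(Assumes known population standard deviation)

Standard error: SE = σ/√n = 25/√126 = 2.2272
z-statistic: z = (x̄ - μ₀)/SE = (154.00 - 159)/2.2272 = -2.2450
Critical value: ±1.960
p-value = 0.0248
Decision: reject H₀

Answer: z = -2.2450, reject H₀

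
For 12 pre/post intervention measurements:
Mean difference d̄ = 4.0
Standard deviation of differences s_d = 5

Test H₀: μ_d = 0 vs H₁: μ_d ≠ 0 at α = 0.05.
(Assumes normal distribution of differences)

Answer: t = 2.7712, reject H₀

Derivation:
df = n - 1 = 11
SE = s_d/√n = 5/√12 = 1.4434
t = d̄/SE = 4.0/1.4434 = 2.7712
Critical value: t_{0.025,11} = ±2.201
p-value ≈ 0.0182
Decision: reject H₀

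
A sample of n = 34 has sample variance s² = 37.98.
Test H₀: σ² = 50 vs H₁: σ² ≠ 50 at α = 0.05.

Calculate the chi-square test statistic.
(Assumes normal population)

Answer: χ² = 25.0668, fail to reject H₀

Derivation:
df = n - 1 = 33
χ² = (n-1)s²/σ₀² = 33×37.98/50 = 25.0668
Critical values: χ²_{0.975,33} = 19.047, χ²_{0.025,33} = 50.725
Rejection region: χ² < 19.047 or χ² > 50.725
Decision: fail to reject H₀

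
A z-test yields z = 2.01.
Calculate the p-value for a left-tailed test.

Answer: p-value ≈ 0.9778

Derivation:
For z = 2.01:
p = P(Z < 2.01) = Φ(2.01) = 0.9778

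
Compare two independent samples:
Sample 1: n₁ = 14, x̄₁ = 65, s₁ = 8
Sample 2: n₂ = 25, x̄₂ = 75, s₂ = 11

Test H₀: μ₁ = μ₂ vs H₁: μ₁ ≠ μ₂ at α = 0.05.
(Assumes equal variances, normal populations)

Pooled variance: s²_p = [13×8² + 24×11²]/(37) = 100.9730
s_p = 10.0485
SE = s_p×√(1/n₁ + 1/n₂) = 10.0485×√(1/14 + 1/25) = 3.3543
t = (x̄₁ - x̄₂)/SE = (65 - 75)/3.3543 = -2.9812
df = 37, t-critical = ±2.026
Decision: reject H₀

Answer: t = -2.9812, reject H₀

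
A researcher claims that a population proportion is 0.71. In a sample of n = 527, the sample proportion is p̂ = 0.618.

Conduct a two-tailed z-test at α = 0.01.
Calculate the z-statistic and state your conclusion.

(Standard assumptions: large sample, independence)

Answer: z = -4.6545, reject H₀

Derivation:
H₀: p = 0.71, H₁: p ≠ 0.71
Standard error: SE = √(p₀(1-p₀)/n) = √(0.71×0.29/527) = 0.019766
z-statistic: z = (p̂ - p₀)/SE = (0.618 - 0.71)/0.019766 = -4.6545
Critical value: z_0.005 = ±2.576
p-value < 0.0001
Decision: reject H₀ at α = 0.01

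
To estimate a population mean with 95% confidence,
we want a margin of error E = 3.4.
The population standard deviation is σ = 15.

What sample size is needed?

z_0.025 = 1.960
n = (z×σ/E)² = (1.960×15/3.4)²
n = 74.7716
Round up: n = 75

Answer: n = 75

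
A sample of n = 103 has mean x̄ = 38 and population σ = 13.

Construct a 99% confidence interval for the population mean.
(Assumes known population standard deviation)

Confidence level: 99%, α = 0.01
z_0.005 = 2.576
SE = σ/√n = 13/√103 = 1.2809
Margin of error = 2.576 × 1.2809 = 3.2996
CI: x̄ ± margin = 38 ± 3.2996
CI: (34.7004, 41.2996)

Answer: (34.7004, 41.2996)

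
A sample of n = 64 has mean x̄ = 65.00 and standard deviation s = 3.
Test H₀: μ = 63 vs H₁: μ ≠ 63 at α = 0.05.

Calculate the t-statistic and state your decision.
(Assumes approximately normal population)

Answer: t = 5.3333, reject H₀

Derivation:
df = n - 1 = 63
SE = s/√n = 3/√64 = 0.3750
t = (x̄ - μ₀)/SE = (65.00 - 63)/0.3750 = 5.3333
Critical value: t_{0.025,63} = ±1.998
p-value < 0.0001
Decision: reject H₀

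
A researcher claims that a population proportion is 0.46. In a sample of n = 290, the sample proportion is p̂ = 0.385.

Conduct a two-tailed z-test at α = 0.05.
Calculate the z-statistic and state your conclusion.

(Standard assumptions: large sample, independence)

H₀: p = 0.46, H₁: p ≠ 0.46
Standard error: SE = √(p₀(1-p₀)/n) = √(0.46×0.54/290) = 0.029267
z-statistic: z = (p̂ - p₀)/SE = (0.385 - 0.46)/0.029267 = -2.5626
Critical value: z_0.025 = ±1.960
p-value = 0.0104
Decision: reject H₀ at α = 0.05

Answer: z = -2.5626, reject H₀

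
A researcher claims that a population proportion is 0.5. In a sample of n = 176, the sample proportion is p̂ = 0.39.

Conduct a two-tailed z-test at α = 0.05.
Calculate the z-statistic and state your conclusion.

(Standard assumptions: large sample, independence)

Answer: z = -2.9186, reject H₀

Derivation:
H₀: p = 0.5, H₁: p ≠ 0.5
Standard error: SE = √(p₀(1-p₀)/n) = √(0.5×0.5/176) = 0.037689
z-statistic: z = (p̂ - p₀)/SE = (0.39 - 0.5)/0.037689 = -2.9186
Critical value: z_0.025 = ±1.960
p-value = 0.0035
Decision: reject H₀ at α = 0.05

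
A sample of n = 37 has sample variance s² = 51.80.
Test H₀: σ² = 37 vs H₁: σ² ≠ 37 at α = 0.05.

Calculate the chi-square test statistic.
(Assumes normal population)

df = n - 1 = 36
χ² = (n-1)s²/σ₀² = 36×51.80/37 = 50.4000
Critical values: χ²_{0.975,36} = 21.336, χ²_{0.025,36} = 54.437
Rejection region: χ² < 21.336 or χ² > 54.437
Decision: fail to reject H₀

Answer: χ² = 50.4000, fail to reject H₀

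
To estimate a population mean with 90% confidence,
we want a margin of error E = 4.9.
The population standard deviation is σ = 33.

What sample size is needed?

Answer: n = 123

Derivation:
z_0.05 = 1.645
n = (z×σ/E)² = (1.645×33/4.9)²
n = 122.7347
Round up: n = 123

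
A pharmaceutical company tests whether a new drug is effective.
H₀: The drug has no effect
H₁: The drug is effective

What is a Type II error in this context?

Answer: Failing to detect the drug's effect when it actually works

Derivation:
A Type I error (probability α) occurs when we reject a true H₀.
A Type II error (probability β) occurs when we fail to reject a false H₀.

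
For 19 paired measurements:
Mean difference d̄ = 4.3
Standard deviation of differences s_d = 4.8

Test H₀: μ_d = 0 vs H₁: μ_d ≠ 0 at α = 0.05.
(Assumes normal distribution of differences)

Answer: t = 3.9048, reject H₀

Derivation:
df = n - 1 = 18
SE = s_d/√n = 4.8/√19 = 1.1012
t = d̄/SE = 4.3/1.1012 = 3.9048
Critical value: t_{0.025,18} = ±2.101
p-value ≈ 0.0010
Decision: reject H₀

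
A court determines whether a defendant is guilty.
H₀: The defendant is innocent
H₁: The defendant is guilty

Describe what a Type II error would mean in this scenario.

Type I error: rejecting H₀ when it is actually true (false positive).
Type II error: failing to reject H₀ when H₁ is actually true (false negative).

Answer: Acquitting a guilty person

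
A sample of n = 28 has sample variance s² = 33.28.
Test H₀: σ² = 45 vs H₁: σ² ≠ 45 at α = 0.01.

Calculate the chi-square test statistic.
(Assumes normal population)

Answer: χ² = 19.9680, fail to reject H₀

Derivation:
df = n - 1 = 27
χ² = (n-1)s²/σ₀² = 27×33.28/45 = 19.9680
Critical values: χ²_{0.995,27} = 11.808, χ²_{0.005,27} = 49.645
Rejection region: χ² < 11.808 or χ² > 49.645
Decision: fail to reject H₀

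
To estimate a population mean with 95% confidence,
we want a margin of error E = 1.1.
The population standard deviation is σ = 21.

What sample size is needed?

z_0.025 = 1.960
n = (z×σ/E)² = (1.960×21/1.1)²
n = 1400.1203
Round up: n = 1401

Answer: n = 1401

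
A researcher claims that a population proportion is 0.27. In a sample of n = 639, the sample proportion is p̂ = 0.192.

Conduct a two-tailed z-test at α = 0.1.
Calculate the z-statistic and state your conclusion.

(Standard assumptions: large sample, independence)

Answer: z = -4.4412, reject H₀

Derivation:
H₀: p = 0.27, H₁: p ≠ 0.27
Standard error: SE = √(p₀(1-p₀)/n) = √(0.27×0.73/639) = 0.017563
z-statistic: z = (p̂ - p₀)/SE = (0.192 - 0.27)/0.017563 = -4.4412
Critical value: z_0.05 = ±1.645
p-value < 0.0001
Decision: reject H₀ at α = 0.1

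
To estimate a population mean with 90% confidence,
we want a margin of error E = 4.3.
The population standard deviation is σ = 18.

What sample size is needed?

z_0.05 = 1.645
n = (z×σ/E)² = (1.645×18/4.3)²
n = 47.4176
Round up: n = 48

Answer: n = 48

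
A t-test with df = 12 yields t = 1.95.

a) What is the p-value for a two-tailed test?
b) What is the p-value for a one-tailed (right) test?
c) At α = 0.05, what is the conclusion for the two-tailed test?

Answer: a) 0.0749, b) 0.0375, c) fail to reject H₀

Derivation:
Using t-distribution with df = 12:
a) Two-tailed: p = 2×P(T > 1.95) = 0.0749
b) One-tailed: p = P(T > 1.95) = 0.0375
c) 0.0749 ≥ 0.05, fail to reject H₀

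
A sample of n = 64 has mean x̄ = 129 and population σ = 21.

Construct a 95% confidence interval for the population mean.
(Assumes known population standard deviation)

Answer: (123.8550, 134.1450)

Derivation:
Confidence level: 95%, α = 0.05
z_0.025 = 1.960
SE = σ/√n = 21/√64 = 2.6250
Margin of error = 1.960 × 2.6250 = 5.1450
CI: x̄ ± margin = 129 ± 5.1450
CI: (123.8550, 134.1450)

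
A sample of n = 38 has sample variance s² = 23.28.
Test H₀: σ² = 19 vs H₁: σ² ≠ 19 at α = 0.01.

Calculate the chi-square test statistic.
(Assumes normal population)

df = n - 1 = 37
χ² = (n-1)s²/σ₀² = 37×23.28/19 = 45.3347
Critical values: χ²_{0.995,37} = 18.586, χ²_{0.005,37} = 62.883
Rejection region: χ² < 18.586 or χ² > 62.883
Decision: fail to reject H₀

Answer: χ² = 45.3347, fail to reject H₀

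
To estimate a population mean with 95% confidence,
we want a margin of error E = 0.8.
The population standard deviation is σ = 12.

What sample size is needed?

Answer: n = 865

Derivation:
z_0.025 = 1.960
n = (z×σ/E)² = (1.960×12/0.8)²
n = 864.3600
Round up: n = 865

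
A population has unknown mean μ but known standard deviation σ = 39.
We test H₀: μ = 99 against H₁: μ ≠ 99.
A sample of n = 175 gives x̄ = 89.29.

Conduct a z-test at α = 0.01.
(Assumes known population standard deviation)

Standard error: SE = σ/√n = 39/√175 = 2.9481
z-statistic: z = (x̄ - μ₀)/SE = (89.29 - 99)/2.9481 = -3.2936
Critical value: ±2.576
p-value = 0.0010
Decision: reject H₀

Answer: z = -3.2936, reject H₀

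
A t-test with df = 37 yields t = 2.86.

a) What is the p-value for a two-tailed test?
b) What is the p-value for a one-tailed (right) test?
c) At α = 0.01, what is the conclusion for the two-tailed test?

Answer: a) 0.0069, b) 0.0035, c) reject H₀

Derivation:
Using t-distribution with df = 37:
a) Two-tailed: p = 2×P(T > 2.86) = 0.0069
b) One-tailed: p = P(T > 2.86) = 0.0035
c) 0.0069 < 0.01, reject H₀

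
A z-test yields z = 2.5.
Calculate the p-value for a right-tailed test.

Answer: p-value ≈ 0.0062

Derivation:
For z = 2.5:
p = P(Z > 2.5) = 1 - Φ(2.5) = 0.0062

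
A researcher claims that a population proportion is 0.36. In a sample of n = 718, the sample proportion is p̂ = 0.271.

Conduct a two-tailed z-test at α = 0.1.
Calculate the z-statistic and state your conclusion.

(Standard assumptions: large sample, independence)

Answer: z = -4.9685, reject H₀

Derivation:
H₀: p = 0.36, H₁: p ≠ 0.36
Standard error: SE = √(p₀(1-p₀)/n) = √(0.36×0.64/718) = 0.017913
z-statistic: z = (p̂ - p₀)/SE = (0.271 - 0.36)/0.017913 = -4.9685
Critical value: z_0.05 = ±1.645
p-value < 0.0001
Decision: reject H₀ at α = 0.1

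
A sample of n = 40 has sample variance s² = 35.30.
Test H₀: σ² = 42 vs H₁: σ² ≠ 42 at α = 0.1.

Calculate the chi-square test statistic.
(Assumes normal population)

df = n - 1 = 39
χ² = (n-1)s²/σ₀² = 39×35.30/42 = 32.7786
Critical values: χ²_{0.95,39} = 25.695, χ²_{0.05,39} = 54.572
Rejection region: χ² < 25.695 or χ² > 54.572
Decision: fail to reject H₀

Answer: χ² = 32.7786, fail to reject H₀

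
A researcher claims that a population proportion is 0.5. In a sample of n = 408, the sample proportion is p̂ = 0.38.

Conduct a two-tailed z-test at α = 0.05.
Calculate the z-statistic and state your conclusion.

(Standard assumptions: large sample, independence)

H₀: p = 0.5, H₁: p ≠ 0.5
Standard error: SE = √(p₀(1-p₀)/n) = √(0.5×0.5/408) = 0.024754
z-statistic: z = (p̂ - p₀)/SE = (0.38 - 0.5)/0.024754 = -4.8477
Critical value: z_0.025 = ±1.960
p-value < 0.0001
Decision: reject H₀ at α = 0.05

Answer: z = -4.8477, reject H₀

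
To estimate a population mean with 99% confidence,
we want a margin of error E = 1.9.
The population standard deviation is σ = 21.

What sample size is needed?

Answer: n = 811

Derivation:
z_0.005 = 2.576
n = (z×σ/E)² = (2.576×21/1.9)²
n = 810.6308
Round up: n = 811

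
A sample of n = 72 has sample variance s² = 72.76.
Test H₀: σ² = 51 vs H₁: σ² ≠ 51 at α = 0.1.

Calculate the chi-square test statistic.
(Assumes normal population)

df = n - 1 = 71
χ² = (n-1)s²/σ₀² = 71×72.76/51 = 101.2933
Critical values: χ²_{0.95,71} = 52.600, χ²_{0.05,71} = 91.670
Rejection region: χ² < 52.600 or χ² > 91.670
Decision: reject H₀

Answer: χ² = 101.2933, reject H₀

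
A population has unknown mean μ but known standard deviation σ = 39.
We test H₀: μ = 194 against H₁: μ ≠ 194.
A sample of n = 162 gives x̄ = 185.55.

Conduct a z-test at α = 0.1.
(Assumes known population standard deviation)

Standard error: SE = σ/√n = 39/√162 = 3.0641
z-statistic: z = (x̄ - μ₀)/SE = (185.55 - 194)/3.0641 = -2.7577
Critical value: ±1.645
p-value = 0.0058
Decision: reject H₀

Answer: z = -2.7577, reject H₀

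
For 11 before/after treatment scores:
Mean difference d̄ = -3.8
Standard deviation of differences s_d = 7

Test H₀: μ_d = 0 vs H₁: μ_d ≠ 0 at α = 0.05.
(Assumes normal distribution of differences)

df = n - 1 = 10
SE = s_d/√n = 7/√11 = 2.1106
t = d̄/SE = -3.8/2.1106 = -1.8004
Critical value: t_{0.025,10} = ±2.228
p-value ≈ 0.1020
Decision: fail to reject H₀

Answer: t = -1.8004, fail to reject H₀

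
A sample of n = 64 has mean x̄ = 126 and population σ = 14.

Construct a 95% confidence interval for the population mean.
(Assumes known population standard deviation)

Answer: (122.5700, 129.4300)

Derivation:
Confidence level: 95%, α = 0.05
z_0.025 = 1.960
SE = σ/√n = 14/√64 = 1.7500
Margin of error = 1.960 × 1.7500 = 3.4300
CI: x̄ ± margin = 126 ± 3.4300
CI: (122.5700, 129.4300)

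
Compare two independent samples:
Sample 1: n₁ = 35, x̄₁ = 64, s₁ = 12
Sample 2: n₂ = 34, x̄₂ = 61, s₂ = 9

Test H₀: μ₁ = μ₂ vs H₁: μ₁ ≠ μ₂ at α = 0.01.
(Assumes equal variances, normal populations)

Pooled variance: s²_p = [34×12² + 33×9²]/(67) = 112.9701
s_p = 10.6287
SE = s_p×√(1/n₁ + 1/n₂) = 10.6287×√(1/35 + 1/34) = 2.5594
t = (x̄₁ - x̄₂)/SE = (64 - 61)/2.5594 = 1.1721
df = 67, t-critical = ±2.651
Decision: fail to reject H₀

Answer: t = 1.1721, fail to reject H₀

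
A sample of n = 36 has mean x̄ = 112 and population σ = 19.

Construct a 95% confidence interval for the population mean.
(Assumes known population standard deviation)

Answer: (105.7933, 118.2067)

Derivation:
Confidence level: 95%, α = 0.05
z_0.025 = 1.960
SE = σ/√n = 19/√36 = 3.1667
Margin of error = 1.960 × 3.1667 = 6.2067
CI: x̄ ± margin = 112 ± 6.2067
CI: (105.7933, 118.2067)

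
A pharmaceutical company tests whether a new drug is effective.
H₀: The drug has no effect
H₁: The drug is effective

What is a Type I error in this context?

Type I error (α): Rejecting H₀ when H₀ is true
Type II error (β): Failing to reject H₀ when H₁ is true

Answer: Concluding the drug is effective when it actually has no effect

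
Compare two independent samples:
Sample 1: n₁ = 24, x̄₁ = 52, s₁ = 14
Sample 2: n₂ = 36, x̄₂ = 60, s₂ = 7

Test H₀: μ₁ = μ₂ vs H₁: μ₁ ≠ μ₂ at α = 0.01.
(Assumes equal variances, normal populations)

Answer: t = -2.9308, reject H₀

Derivation:
Pooled variance: s²_p = [23×14² + 35×7²]/(58) = 107.2931
s_p = 10.3582
SE = s_p×√(1/n₁ + 1/n₂) = 10.3582×√(1/24 + 1/36) = 2.7296
t = (x̄₁ - x̄₂)/SE = (52 - 60)/2.7296 = -2.9308
df = 58, t-critical = ±2.663
Decision: reject H₀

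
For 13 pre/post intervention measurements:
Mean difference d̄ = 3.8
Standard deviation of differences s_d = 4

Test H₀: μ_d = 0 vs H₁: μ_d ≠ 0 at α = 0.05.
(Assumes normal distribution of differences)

df = n - 1 = 12
SE = s_d/√n = 4/√13 = 1.1094
t = d̄/SE = 3.8/1.1094 = 3.4253
Critical value: t_{0.025,12} = ±2.179
p-value ≈ 0.0050
Decision: reject H₀

Answer: t = 3.4253, reject H₀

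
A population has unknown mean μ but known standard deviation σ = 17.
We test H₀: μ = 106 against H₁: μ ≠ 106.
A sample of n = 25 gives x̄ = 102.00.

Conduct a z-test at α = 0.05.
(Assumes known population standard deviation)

Standard error: SE = σ/√n = 17/√25 = 3.4000
z-statistic: z = (x̄ - μ₀)/SE = (102.00 - 106)/3.4000 = -1.1765
Critical value: ±1.960
p-value = 0.2394
Decision: fail to reject H₀

Answer: z = -1.1765, fail to reject H₀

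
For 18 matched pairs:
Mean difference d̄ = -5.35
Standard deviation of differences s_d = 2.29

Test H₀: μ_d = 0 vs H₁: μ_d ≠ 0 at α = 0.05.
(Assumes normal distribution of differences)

Answer: t = -9.9111, reject H₀

Derivation:
df = n - 1 = 17
SE = s_d/√n = 2.29/√18 = 0.5398
t = d̄/SE = -5.35/0.5398 = -9.9111
Critical value: t_{0.025,17} = ±2.110
p-value < 0.0001
Decision: reject H₀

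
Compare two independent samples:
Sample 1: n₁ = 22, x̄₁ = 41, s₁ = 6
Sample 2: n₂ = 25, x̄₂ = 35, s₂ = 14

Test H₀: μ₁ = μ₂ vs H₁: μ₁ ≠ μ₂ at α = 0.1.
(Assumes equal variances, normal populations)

Pooled variance: s²_p = [21×6² + 24×14²]/(45) = 121.3333
s_p = 11.0151
SE = s_p×√(1/n₁ + 1/n₂) = 11.0151×√(1/22 + 1/25) = 3.2200
t = (x̄₁ - x̄₂)/SE = (41 - 35)/3.2200 = 1.8634
df = 45, t-critical = ±1.679
Decision: reject H₀

Answer: t = 1.8634, reject H₀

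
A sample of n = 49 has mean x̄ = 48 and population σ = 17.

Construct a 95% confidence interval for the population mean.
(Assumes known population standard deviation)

Answer: (43.2399, 52.7601)

Derivation:
Confidence level: 95%, α = 0.05
z_0.025 = 1.960
SE = σ/√n = 17/√49 = 2.4286
Margin of error = 1.960 × 2.4286 = 4.7601
CI: x̄ ± margin = 48 ± 4.7601
CI: (43.2399, 52.7601)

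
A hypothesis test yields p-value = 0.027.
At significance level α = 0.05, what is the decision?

Answer: reject H₀

Derivation:
Compare p-value to α:
0.027 < 0.05
Decision: reject H₀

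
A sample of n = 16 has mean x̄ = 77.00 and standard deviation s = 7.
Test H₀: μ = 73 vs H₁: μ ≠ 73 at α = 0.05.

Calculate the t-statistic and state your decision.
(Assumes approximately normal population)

Answer: t = 2.2857, reject H₀

Derivation:
df = n - 1 = 15
SE = s/√n = 7/√16 = 1.7500
t = (x̄ - μ₀)/SE = (77.00 - 73)/1.7500 = 2.2857
Critical value: t_{0.025,15} = ±2.131
p-value ≈ 0.0372
Decision: reject H₀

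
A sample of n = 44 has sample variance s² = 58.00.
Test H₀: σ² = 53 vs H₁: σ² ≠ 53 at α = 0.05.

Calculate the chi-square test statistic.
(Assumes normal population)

df = n - 1 = 43
χ² = (n-1)s²/σ₀² = 43×58.00/53 = 47.0566
Critical values: χ²_{0.975,43} = 26.785, χ²_{0.025,43} = 62.990
Rejection region: χ² < 26.785 or χ² > 62.990
Decision: fail to reject H₀

Answer: χ² = 47.0566, fail to reject H₀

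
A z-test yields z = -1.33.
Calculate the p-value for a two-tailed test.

Answer: p-value ≈ 0.1835

Derivation:
For z = -1.33:
p = 2×P(Z > |-1.33|) = 2×(1 - Φ(1.33)) = 0.1835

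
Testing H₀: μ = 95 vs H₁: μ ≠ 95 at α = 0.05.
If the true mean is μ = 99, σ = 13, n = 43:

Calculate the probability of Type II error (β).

SE = σ/√n = 13/√43 = 1.9825
Critical values: μ₀ ± z_0.025×SE = 95 ± 1.960×1.9825
Acceptance region: (91.1143, 98.8857)
Under H₁ (μ = 99): z_high = (98.8857 - 99)/1.9825 = -0.0577, z_low = (91.1143 - 99)/1.9825 = -3.9777
β = P(not reject | H₁) = Φ(-0.0577) - Φ(-3.9777) ≈ 0.4770

Answer: β ≈ 0.4770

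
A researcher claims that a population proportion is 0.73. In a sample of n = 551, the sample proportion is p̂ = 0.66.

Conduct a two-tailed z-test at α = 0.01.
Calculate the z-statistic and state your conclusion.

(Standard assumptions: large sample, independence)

H₀: p = 0.73, H₁: p ≠ 0.73
Standard error: SE = √(p₀(1-p₀)/n) = √(0.73×0.27/551) = 0.018913
z-statistic: z = (p̂ - p₀)/SE = (0.66 - 0.73)/0.018913 = -3.7012
Critical value: z_0.005 = ±2.576
p-value = 0.0002
Decision: reject H₀ at α = 0.01

Answer: z = -3.7012, reject H₀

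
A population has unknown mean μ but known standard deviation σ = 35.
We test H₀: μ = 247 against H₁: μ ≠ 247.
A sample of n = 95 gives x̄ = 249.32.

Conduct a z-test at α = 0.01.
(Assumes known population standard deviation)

Standard error: SE = σ/√n = 35/√95 = 3.5909
z-statistic: z = (x̄ - μ₀)/SE = (249.32 - 247)/3.5909 = 0.6461
Critical value: ±2.576
p-value = 0.5182
Decision: fail to reject H₀

Answer: z = 0.6461, fail to reject H₀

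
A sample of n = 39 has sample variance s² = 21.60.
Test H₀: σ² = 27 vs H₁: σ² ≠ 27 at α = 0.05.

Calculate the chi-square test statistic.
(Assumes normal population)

Answer: χ² = 30.4000, fail to reject H₀

Derivation:
df = n - 1 = 38
χ² = (n-1)s²/σ₀² = 38×21.60/27 = 30.4000
Critical values: χ²_{0.975,38} = 22.878, χ²_{0.025,38} = 56.896
Rejection region: χ² < 22.878 or χ² > 56.896
Decision: fail to reject H₀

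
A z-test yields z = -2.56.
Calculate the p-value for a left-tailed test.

For z = -2.56:
p = P(Z < -2.56) = Φ(-2.56) = 0.0052

Answer: p-value ≈ 0.0052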